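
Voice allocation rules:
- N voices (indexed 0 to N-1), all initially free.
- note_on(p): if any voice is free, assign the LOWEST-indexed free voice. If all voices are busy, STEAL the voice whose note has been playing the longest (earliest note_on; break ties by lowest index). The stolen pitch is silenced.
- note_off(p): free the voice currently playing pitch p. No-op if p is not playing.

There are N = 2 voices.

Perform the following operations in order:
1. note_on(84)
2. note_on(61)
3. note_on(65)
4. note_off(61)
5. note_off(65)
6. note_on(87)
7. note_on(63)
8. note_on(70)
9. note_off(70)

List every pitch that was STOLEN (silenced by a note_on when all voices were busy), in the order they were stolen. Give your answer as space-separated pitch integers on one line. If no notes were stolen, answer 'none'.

Answer: 84 87

Derivation:
Op 1: note_on(84): voice 0 is free -> assigned | voices=[84 -]
Op 2: note_on(61): voice 1 is free -> assigned | voices=[84 61]
Op 3: note_on(65): all voices busy, STEAL voice 0 (pitch 84, oldest) -> assign | voices=[65 61]
Op 4: note_off(61): free voice 1 | voices=[65 -]
Op 5: note_off(65): free voice 0 | voices=[- -]
Op 6: note_on(87): voice 0 is free -> assigned | voices=[87 -]
Op 7: note_on(63): voice 1 is free -> assigned | voices=[87 63]
Op 8: note_on(70): all voices busy, STEAL voice 0 (pitch 87, oldest) -> assign | voices=[70 63]
Op 9: note_off(70): free voice 0 | voices=[- 63]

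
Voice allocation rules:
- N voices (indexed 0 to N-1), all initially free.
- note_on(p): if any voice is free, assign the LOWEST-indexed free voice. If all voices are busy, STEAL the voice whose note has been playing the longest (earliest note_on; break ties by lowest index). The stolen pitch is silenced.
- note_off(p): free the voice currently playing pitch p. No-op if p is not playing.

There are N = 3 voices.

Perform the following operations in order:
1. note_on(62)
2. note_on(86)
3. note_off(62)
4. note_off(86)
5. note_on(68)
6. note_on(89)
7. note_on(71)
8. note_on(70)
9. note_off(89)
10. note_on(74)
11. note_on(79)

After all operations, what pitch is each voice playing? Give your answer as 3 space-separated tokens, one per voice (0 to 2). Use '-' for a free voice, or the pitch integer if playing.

Op 1: note_on(62): voice 0 is free -> assigned | voices=[62 - -]
Op 2: note_on(86): voice 1 is free -> assigned | voices=[62 86 -]
Op 3: note_off(62): free voice 0 | voices=[- 86 -]
Op 4: note_off(86): free voice 1 | voices=[- - -]
Op 5: note_on(68): voice 0 is free -> assigned | voices=[68 - -]
Op 6: note_on(89): voice 1 is free -> assigned | voices=[68 89 -]
Op 7: note_on(71): voice 2 is free -> assigned | voices=[68 89 71]
Op 8: note_on(70): all voices busy, STEAL voice 0 (pitch 68, oldest) -> assign | voices=[70 89 71]
Op 9: note_off(89): free voice 1 | voices=[70 - 71]
Op 10: note_on(74): voice 1 is free -> assigned | voices=[70 74 71]
Op 11: note_on(79): all voices busy, STEAL voice 2 (pitch 71, oldest) -> assign | voices=[70 74 79]

Answer: 70 74 79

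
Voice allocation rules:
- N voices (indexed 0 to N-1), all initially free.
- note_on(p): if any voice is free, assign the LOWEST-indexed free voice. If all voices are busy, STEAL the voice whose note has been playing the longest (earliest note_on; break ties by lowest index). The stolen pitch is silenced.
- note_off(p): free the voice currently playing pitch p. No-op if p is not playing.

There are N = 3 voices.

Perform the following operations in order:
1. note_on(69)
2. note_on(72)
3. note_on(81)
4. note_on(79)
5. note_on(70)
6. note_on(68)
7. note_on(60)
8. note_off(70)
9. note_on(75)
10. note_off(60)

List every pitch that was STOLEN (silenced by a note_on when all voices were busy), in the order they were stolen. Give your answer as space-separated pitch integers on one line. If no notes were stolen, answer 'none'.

Answer: 69 72 81 79

Derivation:
Op 1: note_on(69): voice 0 is free -> assigned | voices=[69 - -]
Op 2: note_on(72): voice 1 is free -> assigned | voices=[69 72 -]
Op 3: note_on(81): voice 2 is free -> assigned | voices=[69 72 81]
Op 4: note_on(79): all voices busy, STEAL voice 0 (pitch 69, oldest) -> assign | voices=[79 72 81]
Op 5: note_on(70): all voices busy, STEAL voice 1 (pitch 72, oldest) -> assign | voices=[79 70 81]
Op 6: note_on(68): all voices busy, STEAL voice 2 (pitch 81, oldest) -> assign | voices=[79 70 68]
Op 7: note_on(60): all voices busy, STEAL voice 0 (pitch 79, oldest) -> assign | voices=[60 70 68]
Op 8: note_off(70): free voice 1 | voices=[60 - 68]
Op 9: note_on(75): voice 1 is free -> assigned | voices=[60 75 68]
Op 10: note_off(60): free voice 0 | voices=[- 75 68]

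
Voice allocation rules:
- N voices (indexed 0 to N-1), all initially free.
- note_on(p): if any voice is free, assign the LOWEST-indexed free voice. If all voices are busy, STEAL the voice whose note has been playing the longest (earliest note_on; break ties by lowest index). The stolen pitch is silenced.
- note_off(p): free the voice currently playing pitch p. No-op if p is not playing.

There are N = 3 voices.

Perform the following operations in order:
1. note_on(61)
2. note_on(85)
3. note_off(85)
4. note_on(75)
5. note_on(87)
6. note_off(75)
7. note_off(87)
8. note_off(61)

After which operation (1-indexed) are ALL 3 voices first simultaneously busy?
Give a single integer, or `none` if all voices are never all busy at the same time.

Answer: 5

Derivation:
Op 1: note_on(61): voice 0 is free -> assigned | voices=[61 - -]
Op 2: note_on(85): voice 1 is free -> assigned | voices=[61 85 -]
Op 3: note_off(85): free voice 1 | voices=[61 - -]
Op 4: note_on(75): voice 1 is free -> assigned | voices=[61 75 -]
Op 5: note_on(87): voice 2 is free -> assigned | voices=[61 75 87]
Op 6: note_off(75): free voice 1 | voices=[61 - 87]
Op 7: note_off(87): free voice 2 | voices=[61 - -]
Op 8: note_off(61): free voice 0 | voices=[- - -]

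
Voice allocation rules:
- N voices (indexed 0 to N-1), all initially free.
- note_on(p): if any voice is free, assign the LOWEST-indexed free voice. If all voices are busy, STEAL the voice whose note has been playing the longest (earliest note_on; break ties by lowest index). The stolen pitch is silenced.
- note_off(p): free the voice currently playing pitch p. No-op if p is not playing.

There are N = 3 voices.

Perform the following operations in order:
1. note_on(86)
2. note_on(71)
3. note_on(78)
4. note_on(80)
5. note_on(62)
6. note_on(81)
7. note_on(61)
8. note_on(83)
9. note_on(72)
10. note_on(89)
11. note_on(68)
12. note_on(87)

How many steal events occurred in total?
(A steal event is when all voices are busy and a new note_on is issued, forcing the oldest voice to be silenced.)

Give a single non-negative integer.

Answer: 9

Derivation:
Op 1: note_on(86): voice 0 is free -> assigned | voices=[86 - -]
Op 2: note_on(71): voice 1 is free -> assigned | voices=[86 71 -]
Op 3: note_on(78): voice 2 is free -> assigned | voices=[86 71 78]
Op 4: note_on(80): all voices busy, STEAL voice 0 (pitch 86, oldest) -> assign | voices=[80 71 78]
Op 5: note_on(62): all voices busy, STEAL voice 1 (pitch 71, oldest) -> assign | voices=[80 62 78]
Op 6: note_on(81): all voices busy, STEAL voice 2 (pitch 78, oldest) -> assign | voices=[80 62 81]
Op 7: note_on(61): all voices busy, STEAL voice 0 (pitch 80, oldest) -> assign | voices=[61 62 81]
Op 8: note_on(83): all voices busy, STEAL voice 1 (pitch 62, oldest) -> assign | voices=[61 83 81]
Op 9: note_on(72): all voices busy, STEAL voice 2 (pitch 81, oldest) -> assign | voices=[61 83 72]
Op 10: note_on(89): all voices busy, STEAL voice 0 (pitch 61, oldest) -> assign | voices=[89 83 72]
Op 11: note_on(68): all voices busy, STEAL voice 1 (pitch 83, oldest) -> assign | voices=[89 68 72]
Op 12: note_on(87): all voices busy, STEAL voice 2 (pitch 72, oldest) -> assign | voices=[89 68 87]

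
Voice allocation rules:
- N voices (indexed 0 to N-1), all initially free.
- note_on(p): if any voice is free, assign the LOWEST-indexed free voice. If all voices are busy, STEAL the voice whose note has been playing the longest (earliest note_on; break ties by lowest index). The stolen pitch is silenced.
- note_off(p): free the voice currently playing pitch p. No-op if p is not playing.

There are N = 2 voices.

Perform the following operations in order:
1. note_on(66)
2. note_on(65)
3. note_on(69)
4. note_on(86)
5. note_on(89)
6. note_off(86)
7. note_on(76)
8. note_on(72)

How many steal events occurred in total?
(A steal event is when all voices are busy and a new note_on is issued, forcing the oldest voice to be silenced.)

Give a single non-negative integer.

Answer: 4

Derivation:
Op 1: note_on(66): voice 0 is free -> assigned | voices=[66 -]
Op 2: note_on(65): voice 1 is free -> assigned | voices=[66 65]
Op 3: note_on(69): all voices busy, STEAL voice 0 (pitch 66, oldest) -> assign | voices=[69 65]
Op 4: note_on(86): all voices busy, STEAL voice 1 (pitch 65, oldest) -> assign | voices=[69 86]
Op 5: note_on(89): all voices busy, STEAL voice 0 (pitch 69, oldest) -> assign | voices=[89 86]
Op 6: note_off(86): free voice 1 | voices=[89 -]
Op 7: note_on(76): voice 1 is free -> assigned | voices=[89 76]
Op 8: note_on(72): all voices busy, STEAL voice 0 (pitch 89, oldest) -> assign | voices=[72 76]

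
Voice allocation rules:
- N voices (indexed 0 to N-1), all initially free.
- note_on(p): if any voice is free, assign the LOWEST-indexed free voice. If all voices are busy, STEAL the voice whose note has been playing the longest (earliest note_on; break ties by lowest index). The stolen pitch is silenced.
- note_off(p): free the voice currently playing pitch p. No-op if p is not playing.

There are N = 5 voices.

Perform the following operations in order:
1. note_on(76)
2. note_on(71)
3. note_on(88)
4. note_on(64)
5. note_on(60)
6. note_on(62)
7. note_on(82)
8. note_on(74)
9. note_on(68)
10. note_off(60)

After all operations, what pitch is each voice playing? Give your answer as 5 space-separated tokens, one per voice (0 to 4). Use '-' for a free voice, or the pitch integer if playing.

Answer: 62 82 74 68 -

Derivation:
Op 1: note_on(76): voice 0 is free -> assigned | voices=[76 - - - -]
Op 2: note_on(71): voice 1 is free -> assigned | voices=[76 71 - - -]
Op 3: note_on(88): voice 2 is free -> assigned | voices=[76 71 88 - -]
Op 4: note_on(64): voice 3 is free -> assigned | voices=[76 71 88 64 -]
Op 5: note_on(60): voice 4 is free -> assigned | voices=[76 71 88 64 60]
Op 6: note_on(62): all voices busy, STEAL voice 0 (pitch 76, oldest) -> assign | voices=[62 71 88 64 60]
Op 7: note_on(82): all voices busy, STEAL voice 1 (pitch 71, oldest) -> assign | voices=[62 82 88 64 60]
Op 8: note_on(74): all voices busy, STEAL voice 2 (pitch 88, oldest) -> assign | voices=[62 82 74 64 60]
Op 9: note_on(68): all voices busy, STEAL voice 3 (pitch 64, oldest) -> assign | voices=[62 82 74 68 60]
Op 10: note_off(60): free voice 4 | voices=[62 82 74 68 -]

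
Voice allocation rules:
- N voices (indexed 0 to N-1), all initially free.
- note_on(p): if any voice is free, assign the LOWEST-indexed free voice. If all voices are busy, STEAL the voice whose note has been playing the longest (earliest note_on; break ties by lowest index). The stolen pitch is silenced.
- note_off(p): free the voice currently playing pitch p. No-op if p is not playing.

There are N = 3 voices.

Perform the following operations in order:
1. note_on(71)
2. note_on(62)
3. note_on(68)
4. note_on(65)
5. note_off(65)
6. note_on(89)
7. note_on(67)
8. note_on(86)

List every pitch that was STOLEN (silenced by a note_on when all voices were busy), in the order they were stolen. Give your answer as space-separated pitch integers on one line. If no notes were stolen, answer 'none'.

Op 1: note_on(71): voice 0 is free -> assigned | voices=[71 - -]
Op 2: note_on(62): voice 1 is free -> assigned | voices=[71 62 -]
Op 3: note_on(68): voice 2 is free -> assigned | voices=[71 62 68]
Op 4: note_on(65): all voices busy, STEAL voice 0 (pitch 71, oldest) -> assign | voices=[65 62 68]
Op 5: note_off(65): free voice 0 | voices=[- 62 68]
Op 6: note_on(89): voice 0 is free -> assigned | voices=[89 62 68]
Op 7: note_on(67): all voices busy, STEAL voice 1 (pitch 62, oldest) -> assign | voices=[89 67 68]
Op 8: note_on(86): all voices busy, STEAL voice 2 (pitch 68, oldest) -> assign | voices=[89 67 86]

Answer: 71 62 68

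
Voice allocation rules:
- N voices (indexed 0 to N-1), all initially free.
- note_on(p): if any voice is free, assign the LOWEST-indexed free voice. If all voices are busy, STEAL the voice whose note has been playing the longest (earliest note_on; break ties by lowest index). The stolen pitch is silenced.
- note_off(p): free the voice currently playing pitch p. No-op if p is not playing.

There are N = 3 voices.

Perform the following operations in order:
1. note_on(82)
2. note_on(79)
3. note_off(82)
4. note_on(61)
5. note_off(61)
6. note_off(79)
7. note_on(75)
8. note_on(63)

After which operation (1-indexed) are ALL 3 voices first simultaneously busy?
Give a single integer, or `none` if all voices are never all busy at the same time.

Answer: none

Derivation:
Op 1: note_on(82): voice 0 is free -> assigned | voices=[82 - -]
Op 2: note_on(79): voice 1 is free -> assigned | voices=[82 79 -]
Op 3: note_off(82): free voice 0 | voices=[- 79 -]
Op 4: note_on(61): voice 0 is free -> assigned | voices=[61 79 -]
Op 5: note_off(61): free voice 0 | voices=[- 79 -]
Op 6: note_off(79): free voice 1 | voices=[- - -]
Op 7: note_on(75): voice 0 is free -> assigned | voices=[75 - -]
Op 8: note_on(63): voice 1 is free -> assigned | voices=[75 63 -]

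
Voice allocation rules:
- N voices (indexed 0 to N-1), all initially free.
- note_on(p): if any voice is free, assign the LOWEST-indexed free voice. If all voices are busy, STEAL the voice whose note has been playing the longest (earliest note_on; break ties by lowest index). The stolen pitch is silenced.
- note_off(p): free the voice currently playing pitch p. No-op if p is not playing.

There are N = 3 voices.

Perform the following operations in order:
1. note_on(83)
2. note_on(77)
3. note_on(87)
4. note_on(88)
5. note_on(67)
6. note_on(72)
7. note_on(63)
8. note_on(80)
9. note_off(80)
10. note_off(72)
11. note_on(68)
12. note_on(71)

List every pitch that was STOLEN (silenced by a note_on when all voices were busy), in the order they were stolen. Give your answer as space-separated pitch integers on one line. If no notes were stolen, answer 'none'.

Answer: 83 77 87 88 67

Derivation:
Op 1: note_on(83): voice 0 is free -> assigned | voices=[83 - -]
Op 2: note_on(77): voice 1 is free -> assigned | voices=[83 77 -]
Op 3: note_on(87): voice 2 is free -> assigned | voices=[83 77 87]
Op 4: note_on(88): all voices busy, STEAL voice 0 (pitch 83, oldest) -> assign | voices=[88 77 87]
Op 5: note_on(67): all voices busy, STEAL voice 1 (pitch 77, oldest) -> assign | voices=[88 67 87]
Op 6: note_on(72): all voices busy, STEAL voice 2 (pitch 87, oldest) -> assign | voices=[88 67 72]
Op 7: note_on(63): all voices busy, STEAL voice 0 (pitch 88, oldest) -> assign | voices=[63 67 72]
Op 8: note_on(80): all voices busy, STEAL voice 1 (pitch 67, oldest) -> assign | voices=[63 80 72]
Op 9: note_off(80): free voice 1 | voices=[63 - 72]
Op 10: note_off(72): free voice 2 | voices=[63 - -]
Op 11: note_on(68): voice 1 is free -> assigned | voices=[63 68 -]
Op 12: note_on(71): voice 2 is free -> assigned | voices=[63 68 71]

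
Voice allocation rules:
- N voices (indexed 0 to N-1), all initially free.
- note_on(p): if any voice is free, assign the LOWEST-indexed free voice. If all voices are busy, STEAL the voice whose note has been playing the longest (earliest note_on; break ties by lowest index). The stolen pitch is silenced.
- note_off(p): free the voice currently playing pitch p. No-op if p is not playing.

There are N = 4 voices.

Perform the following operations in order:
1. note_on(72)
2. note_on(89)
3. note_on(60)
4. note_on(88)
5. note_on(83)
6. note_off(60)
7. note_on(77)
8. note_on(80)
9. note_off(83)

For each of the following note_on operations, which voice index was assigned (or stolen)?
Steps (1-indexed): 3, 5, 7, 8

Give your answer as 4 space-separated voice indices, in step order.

Answer: 2 0 2 1

Derivation:
Op 1: note_on(72): voice 0 is free -> assigned | voices=[72 - - -]
Op 2: note_on(89): voice 1 is free -> assigned | voices=[72 89 - -]
Op 3: note_on(60): voice 2 is free -> assigned | voices=[72 89 60 -]
Op 4: note_on(88): voice 3 is free -> assigned | voices=[72 89 60 88]
Op 5: note_on(83): all voices busy, STEAL voice 0 (pitch 72, oldest) -> assign | voices=[83 89 60 88]
Op 6: note_off(60): free voice 2 | voices=[83 89 - 88]
Op 7: note_on(77): voice 2 is free -> assigned | voices=[83 89 77 88]
Op 8: note_on(80): all voices busy, STEAL voice 1 (pitch 89, oldest) -> assign | voices=[83 80 77 88]
Op 9: note_off(83): free voice 0 | voices=[- 80 77 88]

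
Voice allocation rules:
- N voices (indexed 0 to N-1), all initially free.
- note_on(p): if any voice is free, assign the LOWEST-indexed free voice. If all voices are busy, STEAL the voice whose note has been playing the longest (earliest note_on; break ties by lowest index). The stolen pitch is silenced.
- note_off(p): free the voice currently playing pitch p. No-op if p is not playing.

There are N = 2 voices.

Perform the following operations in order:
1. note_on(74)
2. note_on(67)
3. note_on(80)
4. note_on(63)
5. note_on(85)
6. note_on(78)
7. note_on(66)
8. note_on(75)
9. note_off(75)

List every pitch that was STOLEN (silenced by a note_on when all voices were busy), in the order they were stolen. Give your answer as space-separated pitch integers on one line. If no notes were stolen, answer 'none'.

Answer: 74 67 80 63 85 78

Derivation:
Op 1: note_on(74): voice 0 is free -> assigned | voices=[74 -]
Op 2: note_on(67): voice 1 is free -> assigned | voices=[74 67]
Op 3: note_on(80): all voices busy, STEAL voice 0 (pitch 74, oldest) -> assign | voices=[80 67]
Op 4: note_on(63): all voices busy, STEAL voice 1 (pitch 67, oldest) -> assign | voices=[80 63]
Op 5: note_on(85): all voices busy, STEAL voice 0 (pitch 80, oldest) -> assign | voices=[85 63]
Op 6: note_on(78): all voices busy, STEAL voice 1 (pitch 63, oldest) -> assign | voices=[85 78]
Op 7: note_on(66): all voices busy, STEAL voice 0 (pitch 85, oldest) -> assign | voices=[66 78]
Op 8: note_on(75): all voices busy, STEAL voice 1 (pitch 78, oldest) -> assign | voices=[66 75]
Op 9: note_off(75): free voice 1 | voices=[66 -]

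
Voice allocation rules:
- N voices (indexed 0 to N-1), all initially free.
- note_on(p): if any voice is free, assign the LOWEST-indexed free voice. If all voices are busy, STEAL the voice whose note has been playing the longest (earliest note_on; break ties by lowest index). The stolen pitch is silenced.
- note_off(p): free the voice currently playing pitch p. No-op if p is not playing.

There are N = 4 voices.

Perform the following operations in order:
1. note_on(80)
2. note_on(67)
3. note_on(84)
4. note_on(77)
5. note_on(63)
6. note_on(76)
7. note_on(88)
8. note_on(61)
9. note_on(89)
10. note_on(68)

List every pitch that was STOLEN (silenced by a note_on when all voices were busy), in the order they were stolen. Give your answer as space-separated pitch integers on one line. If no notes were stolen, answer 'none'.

Op 1: note_on(80): voice 0 is free -> assigned | voices=[80 - - -]
Op 2: note_on(67): voice 1 is free -> assigned | voices=[80 67 - -]
Op 3: note_on(84): voice 2 is free -> assigned | voices=[80 67 84 -]
Op 4: note_on(77): voice 3 is free -> assigned | voices=[80 67 84 77]
Op 5: note_on(63): all voices busy, STEAL voice 0 (pitch 80, oldest) -> assign | voices=[63 67 84 77]
Op 6: note_on(76): all voices busy, STEAL voice 1 (pitch 67, oldest) -> assign | voices=[63 76 84 77]
Op 7: note_on(88): all voices busy, STEAL voice 2 (pitch 84, oldest) -> assign | voices=[63 76 88 77]
Op 8: note_on(61): all voices busy, STEAL voice 3 (pitch 77, oldest) -> assign | voices=[63 76 88 61]
Op 9: note_on(89): all voices busy, STEAL voice 0 (pitch 63, oldest) -> assign | voices=[89 76 88 61]
Op 10: note_on(68): all voices busy, STEAL voice 1 (pitch 76, oldest) -> assign | voices=[89 68 88 61]

Answer: 80 67 84 77 63 76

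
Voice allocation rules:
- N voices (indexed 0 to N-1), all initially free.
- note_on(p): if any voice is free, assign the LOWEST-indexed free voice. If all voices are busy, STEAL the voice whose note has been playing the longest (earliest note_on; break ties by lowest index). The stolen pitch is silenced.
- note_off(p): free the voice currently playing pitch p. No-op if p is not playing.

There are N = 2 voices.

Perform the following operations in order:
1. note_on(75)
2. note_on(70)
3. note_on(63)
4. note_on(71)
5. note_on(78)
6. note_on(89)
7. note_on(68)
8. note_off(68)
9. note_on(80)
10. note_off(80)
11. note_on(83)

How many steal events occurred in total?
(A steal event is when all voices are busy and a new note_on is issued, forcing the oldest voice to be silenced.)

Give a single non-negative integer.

Op 1: note_on(75): voice 0 is free -> assigned | voices=[75 -]
Op 2: note_on(70): voice 1 is free -> assigned | voices=[75 70]
Op 3: note_on(63): all voices busy, STEAL voice 0 (pitch 75, oldest) -> assign | voices=[63 70]
Op 4: note_on(71): all voices busy, STEAL voice 1 (pitch 70, oldest) -> assign | voices=[63 71]
Op 5: note_on(78): all voices busy, STEAL voice 0 (pitch 63, oldest) -> assign | voices=[78 71]
Op 6: note_on(89): all voices busy, STEAL voice 1 (pitch 71, oldest) -> assign | voices=[78 89]
Op 7: note_on(68): all voices busy, STEAL voice 0 (pitch 78, oldest) -> assign | voices=[68 89]
Op 8: note_off(68): free voice 0 | voices=[- 89]
Op 9: note_on(80): voice 0 is free -> assigned | voices=[80 89]
Op 10: note_off(80): free voice 0 | voices=[- 89]
Op 11: note_on(83): voice 0 is free -> assigned | voices=[83 89]

Answer: 5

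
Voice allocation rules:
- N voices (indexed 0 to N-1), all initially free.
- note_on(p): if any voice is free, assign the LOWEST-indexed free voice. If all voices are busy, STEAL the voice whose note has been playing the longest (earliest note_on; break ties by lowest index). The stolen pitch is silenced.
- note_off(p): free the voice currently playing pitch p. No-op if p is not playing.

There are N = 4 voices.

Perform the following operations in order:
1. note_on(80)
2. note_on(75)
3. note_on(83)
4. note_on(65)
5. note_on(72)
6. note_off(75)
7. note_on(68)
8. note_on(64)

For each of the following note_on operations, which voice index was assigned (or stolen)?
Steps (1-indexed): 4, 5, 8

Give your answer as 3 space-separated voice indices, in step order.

Op 1: note_on(80): voice 0 is free -> assigned | voices=[80 - - -]
Op 2: note_on(75): voice 1 is free -> assigned | voices=[80 75 - -]
Op 3: note_on(83): voice 2 is free -> assigned | voices=[80 75 83 -]
Op 4: note_on(65): voice 3 is free -> assigned | voices=[80 75 83 65]
Op 5: note_on(72): all voices busy, STEAL voice 0 (pitch 80, oldest) -> assign | voices=[72 75 83 65]
Op 6: note_off(75): free voice 1 | voices=[72 - 83 65]
Op 7: note_on(68): voice 1 is free -> assigned | voices=[72 68 83 65]
Op 8: note_on(64): all voices busy, STEAL voice 2 (pitch 83, oldest) -> assign | voices=[72 68 64 65]

Answer: 3 0 2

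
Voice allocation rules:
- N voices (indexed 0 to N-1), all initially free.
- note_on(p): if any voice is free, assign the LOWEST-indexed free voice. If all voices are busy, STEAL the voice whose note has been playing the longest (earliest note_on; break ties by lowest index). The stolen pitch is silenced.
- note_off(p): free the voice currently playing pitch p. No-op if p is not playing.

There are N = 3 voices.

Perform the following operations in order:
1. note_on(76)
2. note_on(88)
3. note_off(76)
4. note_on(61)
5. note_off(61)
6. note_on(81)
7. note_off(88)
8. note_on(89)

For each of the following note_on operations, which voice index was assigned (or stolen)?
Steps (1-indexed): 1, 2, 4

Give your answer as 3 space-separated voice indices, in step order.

Answer: 0 1 0

Derivation:
Op 1: note_on(76): voice 0 is free -> assigned | voices=[76 - -]
Op 2: note_on(88): voice 1 is free -> assigned | voices=[76 88 -]
Op 3: note_off(76): free voice 0 | voices=[- 88 -]
Op 4: note_on(61): voice 0 is free -> assigned | voices=[61 88 -]
Op 5: note_off(61): free voice 0 | voices=[- 88 -]
Op 6: note_on(81): voice 0 is free -> assigned | voices=[81 88 -]
Op 7: note_off(88): free voice 1 | voices=[81 - -]
Op 8: note_on(89): voice 1 is free -> assigned | voices=[81 89 -]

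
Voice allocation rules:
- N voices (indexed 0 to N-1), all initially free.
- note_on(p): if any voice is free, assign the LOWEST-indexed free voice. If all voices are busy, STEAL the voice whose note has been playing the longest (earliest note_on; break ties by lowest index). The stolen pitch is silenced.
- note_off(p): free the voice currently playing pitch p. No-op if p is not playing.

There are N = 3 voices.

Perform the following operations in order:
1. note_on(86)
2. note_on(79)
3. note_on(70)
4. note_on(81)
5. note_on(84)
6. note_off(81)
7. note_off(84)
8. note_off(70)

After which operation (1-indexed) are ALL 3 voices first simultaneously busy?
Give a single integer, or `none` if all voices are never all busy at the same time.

Answer: 3

Derivation:
Op 1: note_on(86): voice 0 is free -> assigned | voices=[86 - -]
Op 2: note_on(79): voice 1 is free -> assigned | voices=[86 79 -]
Op 3: note_on(70): voice 2 is free -> assigned | voices=[86 79 70]
Op 4: note_on(81): all voices busy, STEAL voice 0 (pitch 86, oldest) -> assign | voices=[81 79 70]
Op 5: note_on(84): all voices busy, STEAL voice 1 (pitch 79, oldest) -> assign | voices=[81 84 70]
Op 6: note_off(81): free voice 0 | voices=[- 84 70]
Op 7: note_off(84): free voice 1 | voices=[- - 70]
Op 8: note_off(70): free voice 2 | voices=[- - -]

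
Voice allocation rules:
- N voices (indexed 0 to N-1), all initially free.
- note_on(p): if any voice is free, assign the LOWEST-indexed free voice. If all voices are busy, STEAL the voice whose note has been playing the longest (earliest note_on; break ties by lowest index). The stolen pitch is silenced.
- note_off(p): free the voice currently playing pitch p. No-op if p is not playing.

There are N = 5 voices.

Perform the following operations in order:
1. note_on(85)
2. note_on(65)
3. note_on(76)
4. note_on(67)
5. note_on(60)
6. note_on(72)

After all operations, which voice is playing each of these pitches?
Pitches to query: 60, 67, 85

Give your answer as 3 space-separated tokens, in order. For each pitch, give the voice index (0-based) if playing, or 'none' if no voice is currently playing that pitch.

Op 1: note_on(85): voice 0 is free -> assigned | voices=[85 - - - -]
Op 2: note_on(65): voice 1 is free -> assigned | voices=[85 65 - - -]
Op 3: note_on(76): voice 2 is free -> assigned | voices=[85 65 76 - -]
Op 4: note_on(67): voice 3 is free -> assigned | voices=[85 65 76 67 -]
Op 5: note_on(60): voice 4 is free -> assigned | voices=[85 65 76 67 60]
Op 6: note_on(72): all voices busy, STEAL voice 0 (pitch 85, oldest) -> assign | voices=[72 65 76 67 60]

Answer: 4 3 none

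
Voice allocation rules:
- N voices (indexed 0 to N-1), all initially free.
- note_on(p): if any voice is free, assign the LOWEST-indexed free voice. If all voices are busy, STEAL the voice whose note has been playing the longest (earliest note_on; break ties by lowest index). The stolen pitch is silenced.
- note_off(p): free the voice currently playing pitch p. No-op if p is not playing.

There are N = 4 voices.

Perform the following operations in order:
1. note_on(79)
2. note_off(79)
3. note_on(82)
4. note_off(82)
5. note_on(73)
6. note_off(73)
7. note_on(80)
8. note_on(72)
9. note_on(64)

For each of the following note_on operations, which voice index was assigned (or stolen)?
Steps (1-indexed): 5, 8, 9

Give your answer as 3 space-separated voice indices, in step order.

Answer: 0 1 2

Derivation:
Op 1: note_on(79): voice 0 is free -> assigned | voices=[79 - - -]
Op 2: note_off(79): free voice 0 | voices=[- - - -]
Op 3: note_on(82): voice 0 is free -> assigned | voices=[82 - - -]
Op 4: note_off(82): free voice 0 | voices=[- - - -]
Op 5: note_on(73): voice 0 is free -> assigned | voices=[73 - - -]
Op 6: note_off(73): free voice 0 | voices=[- - - -]
Op 7: note_on(80): voice 0 is free -> assigned | voices=[80 - - -]
Op 8: note_on(72): voice 1 is free -> assigned | voices=[80 72 - -]
Op 9: note_on(64): voice 2 is free -> assigned | voices=[80 72 64 -]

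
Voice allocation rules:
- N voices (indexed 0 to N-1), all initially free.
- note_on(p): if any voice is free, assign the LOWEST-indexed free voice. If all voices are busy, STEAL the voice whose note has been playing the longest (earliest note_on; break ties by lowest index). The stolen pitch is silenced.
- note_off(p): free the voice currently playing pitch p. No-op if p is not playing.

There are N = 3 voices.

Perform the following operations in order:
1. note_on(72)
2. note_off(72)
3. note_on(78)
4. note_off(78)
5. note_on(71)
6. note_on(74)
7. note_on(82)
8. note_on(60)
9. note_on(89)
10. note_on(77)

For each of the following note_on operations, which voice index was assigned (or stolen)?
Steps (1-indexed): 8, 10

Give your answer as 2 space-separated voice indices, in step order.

Answer: 0 2

Derivation:
Op 1: note_on(72): voice 0 is free -> assigned | voices=[72 - -]
Op 2: note_off(72): free voice 0 | voices=[- - -]
Op 3: note_on(78): voice 0 is free -> assigned | voices=[78 - -]
Op 4: note_off(78): free voice 0 | voices=[- - -]
Op 5: note_on(71): voice 0 is free -> assigned | voices=[71 - -]
Op 6: note_on(74): voice 1 is free -> assigned | voices=[71 74 -]
Op 7: note_on(82): voice 2 is free -> assigned | voices=[71 74 82]
Op 8: note_on(60): all voices busy, STEAL voice 0 (pitch 71, oldest) -> assign | voices=[60 74 82]
Op 9: note_on(89): all voices busy, STEAL voice 1 (pitch 74, oldest) -> assign | voices=[60 89 82]
Op 10: note_on(77): all voices busy, STEAL voice 2 (pitch 82, oldest) -> assign | voices=[60 89 77]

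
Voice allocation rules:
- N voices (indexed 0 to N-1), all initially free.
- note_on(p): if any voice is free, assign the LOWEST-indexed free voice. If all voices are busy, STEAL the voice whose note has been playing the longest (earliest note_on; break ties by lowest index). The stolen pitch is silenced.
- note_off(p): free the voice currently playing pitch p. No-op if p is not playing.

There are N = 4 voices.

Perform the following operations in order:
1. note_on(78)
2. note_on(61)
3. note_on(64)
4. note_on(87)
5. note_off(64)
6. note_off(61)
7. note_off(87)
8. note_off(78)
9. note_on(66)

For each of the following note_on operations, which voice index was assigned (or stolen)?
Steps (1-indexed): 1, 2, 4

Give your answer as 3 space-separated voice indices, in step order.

Op 1: note_on(78): voice 0 is free -> assigned | voices=[78 - - -]
Op 2: note_on(61): voice 1 is free -> assigned | voices=[78 61 - -]
Op 3: note_on(64): voice 2 is free -> assigned | voices=[78 61 64 -]
Op 4: note_on(87): voice 3 is free -> assigned | voices=[78 61 64 87]
Op 5: note_off(64): free voice 2 | voices=[78 61 - 87]
Op 6: note_off(61): free voice 1 | voices=[78 - - 87]
Op 7: note_off(87): free voice 3 | voices=[78 - - -]
Op 8: note_off(78): free voice 0 | voices=[- - - -]
Op 9: note_on(66): voice 0 is free -> assigned | voices=[66 - - -]

Answer: 0 1 3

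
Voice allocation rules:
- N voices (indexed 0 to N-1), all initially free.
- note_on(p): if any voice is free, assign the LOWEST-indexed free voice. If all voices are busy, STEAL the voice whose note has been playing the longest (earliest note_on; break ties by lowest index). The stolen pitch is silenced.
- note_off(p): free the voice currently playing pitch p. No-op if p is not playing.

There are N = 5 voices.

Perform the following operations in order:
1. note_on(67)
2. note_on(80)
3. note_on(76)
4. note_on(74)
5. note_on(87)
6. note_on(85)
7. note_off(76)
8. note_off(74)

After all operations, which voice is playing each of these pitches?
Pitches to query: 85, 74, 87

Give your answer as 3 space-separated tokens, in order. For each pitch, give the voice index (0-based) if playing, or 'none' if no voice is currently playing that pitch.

Answer: 0 none 4

Derivation:
Op 1: note_on(67): voice 0 is free -> assigned | voices=[67 - - - -]
Op 2: note_on(80): voice 1 is free -> assigned | voices=[67 80 - - -]
Op 3: note_on(76): voice 2 is free -> assigned | voices=[67 80 76 - -]
Op 4: note_on(74): voice 3 is free -> assigned | voices=[67 80 76 74 -]
Op 5: note_on(87): voice 4 is free -> assigned | voices=[67 80 76 74 87]
Op 6: note_on(85): all voices busy, STEAL voice 0 (pitch 67, oldest) -> assign | voices=[85 80 76 74 87]
Op 7: note_off(76): free voice 2 | voices=[85 80 - 74 87]
Op 8: note_off(74): free voice 3 | voices=[85 80 - - 87]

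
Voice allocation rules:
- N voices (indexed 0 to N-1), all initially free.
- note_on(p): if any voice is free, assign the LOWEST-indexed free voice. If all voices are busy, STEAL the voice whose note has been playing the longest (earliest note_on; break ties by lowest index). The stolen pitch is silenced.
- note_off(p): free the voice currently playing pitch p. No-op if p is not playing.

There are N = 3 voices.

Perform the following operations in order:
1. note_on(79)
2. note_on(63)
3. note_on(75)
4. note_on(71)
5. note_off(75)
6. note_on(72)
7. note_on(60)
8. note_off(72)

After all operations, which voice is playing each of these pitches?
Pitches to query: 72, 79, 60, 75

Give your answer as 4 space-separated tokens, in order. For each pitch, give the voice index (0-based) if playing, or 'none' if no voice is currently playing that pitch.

Op 1: note_on(79): voice 0 is free -> assigned | voices=[79 - -]
Op 2: note_on(63): voice 1 is free -> assigned | voices=[79 63 -]
Op 3: note_on(75): voice 2 is free -> assigned | voices=[79 63 75]
Op 4: note_on(71): all voices busy, STEAL voice 0 (pitch 79, oldest) -> assign | voices=[71 63 75]
Op 5: note_off(75): free voice 2 | voices=[71 63 -]
Op 6: note_on(72): voice 2 is free -> assigned | voices=[71 63 72]
Op 7: note_on(60): all voices busy, STEAL voice 1 (pitch 63, oldest) -> assign | voices=[71 60 72]
Op 8: note_off(72): free voice 2 | voices=[71 60 -]

Answer: none none 1 none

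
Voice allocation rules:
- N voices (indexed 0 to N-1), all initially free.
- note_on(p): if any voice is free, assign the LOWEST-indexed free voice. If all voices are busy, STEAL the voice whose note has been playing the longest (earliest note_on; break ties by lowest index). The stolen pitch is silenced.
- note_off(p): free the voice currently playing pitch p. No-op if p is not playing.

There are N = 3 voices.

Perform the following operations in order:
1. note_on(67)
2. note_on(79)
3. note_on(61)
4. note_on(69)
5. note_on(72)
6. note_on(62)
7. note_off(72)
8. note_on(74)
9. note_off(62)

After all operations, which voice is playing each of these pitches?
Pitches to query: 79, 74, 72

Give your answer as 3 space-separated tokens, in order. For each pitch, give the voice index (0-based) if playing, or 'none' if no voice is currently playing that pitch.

Op 1: note_on(67): voice 0 is free -> assigned | voices=[67 - -]
Op 2: note_on(79): voice 1 is free -> assigned | voices=[67 79 -]
Op 3: note_on(61): voice 2 is free -> assigned | voices=[67 79 61]
Op 4: note_on(69): all voices busy, STEAL voice 0 (pitch 67, oldest) -> assign | voices=[69 79 61]
Op 5: note_on(72): all voices busy, STEAL voice 1 (pitch 79, oldest) -> assign | voices=[69 72 61]
Op 6: note_on(62): all voices busy, STEAL voice 2 (pitch 61, oldest) -> assign | voices=[69 72 62]
Op 7: note_off(72): free voice 1 | voices=[69 - 62]
Op 8: note_on(74): voice 1 is free -> assigned | voices=[69 74 62]
Op 9: note_off(62): free voice 2 | voices=[69 74 -]

Answer: none 1 none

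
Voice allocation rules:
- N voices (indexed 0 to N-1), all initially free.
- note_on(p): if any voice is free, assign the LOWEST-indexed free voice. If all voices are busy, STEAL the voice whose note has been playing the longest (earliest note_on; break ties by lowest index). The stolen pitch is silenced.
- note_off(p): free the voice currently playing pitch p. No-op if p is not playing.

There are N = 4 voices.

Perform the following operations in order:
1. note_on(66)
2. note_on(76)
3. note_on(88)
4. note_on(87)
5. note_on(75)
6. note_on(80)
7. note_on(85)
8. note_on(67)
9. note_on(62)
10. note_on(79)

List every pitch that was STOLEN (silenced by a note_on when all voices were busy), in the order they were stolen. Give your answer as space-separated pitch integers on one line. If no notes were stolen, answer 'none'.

Op 1: note_on(66): voice 0 is free -> assigned | voices=[66 - - -]
Op 2: note_on(76): voice 1 is free -> assigned | voices=[66 76 - -]
Op 3: note_on(88): voice 2 is free -> assigned | voices=[66 76 88 -]
Op 4: note_on(87): voice 3 is free -> assigned | voices=[66 76 88 87]
Op 5: note_on(75): all voices busy, STEAL voice 0 (pitch 66, oldest) -> assign | voices=[75 76 88 87]
Op 6: note_on(80): all voices busy, STEAL voice 1 (pitch 76, oldest) -> assign | voices=[75 80 88 87]
Op 7: note_on(85): all voices busy, STEAL voice 2 (pitch 88, oldest) -> assign | voices=[75 80 85 87]
Op 8: note_on(67): all voices busy, STEAL voice 3 (pitch 87, oldest) -> assign | voices=[75 80 85 67]
Op 9: note_on(62): all voices busy, STEAL voice 0 (pitch 75, oldest) -> assign | voices=[62 80 85 67]
Op 10: note_on(79): all voices busy, STEAL voice 1 (pitch 80, oldest) -> assign | voices=[62 79 85 67]

Answer: 66 76 88 87 75 80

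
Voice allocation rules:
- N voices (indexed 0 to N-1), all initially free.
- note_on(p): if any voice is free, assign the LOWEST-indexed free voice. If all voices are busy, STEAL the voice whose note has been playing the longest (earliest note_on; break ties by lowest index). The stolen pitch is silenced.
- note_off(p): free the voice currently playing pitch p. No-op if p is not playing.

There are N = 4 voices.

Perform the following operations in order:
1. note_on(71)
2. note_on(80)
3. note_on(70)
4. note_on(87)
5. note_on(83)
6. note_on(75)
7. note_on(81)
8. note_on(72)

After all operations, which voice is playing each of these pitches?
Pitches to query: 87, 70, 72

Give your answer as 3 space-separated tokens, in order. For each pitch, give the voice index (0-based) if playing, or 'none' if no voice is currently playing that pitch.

Answer: none none 3

Derivation:
Op 1: note_on(71): voice 0 is free -> assigned | voices=[71 - - -]
Op 2: note_on(80): voice 1 is free -> assigned | voices=[71 80 - -]
Op 3: note_on(70): voice 2 is free -> assigned | voices=[71 80 70 -]
Op 4: note_on(87): voice 3 is free -> assigned | voices=[71 80 70 87]
Op 5: note_on(83): all voices busy, STEAL voice 0 (pitch 71, oldest) -> assign | voices=[83 80 70 87]
Op 6: note_on(75): all voices busy, STEAL voice 1 (pitch 80, oldest) -> assign | voices=[83 75 70 87]
Op 7: note_on(81): all voices busy, STEAL voice 2 (pitch 70, oldest) -> assign | voices=[83 75 81 87]
Op 8: note_on(72): all voices busy, STEAL voice 3 (pitch 87, oldest) -> assign | voices=[83 75 81 72]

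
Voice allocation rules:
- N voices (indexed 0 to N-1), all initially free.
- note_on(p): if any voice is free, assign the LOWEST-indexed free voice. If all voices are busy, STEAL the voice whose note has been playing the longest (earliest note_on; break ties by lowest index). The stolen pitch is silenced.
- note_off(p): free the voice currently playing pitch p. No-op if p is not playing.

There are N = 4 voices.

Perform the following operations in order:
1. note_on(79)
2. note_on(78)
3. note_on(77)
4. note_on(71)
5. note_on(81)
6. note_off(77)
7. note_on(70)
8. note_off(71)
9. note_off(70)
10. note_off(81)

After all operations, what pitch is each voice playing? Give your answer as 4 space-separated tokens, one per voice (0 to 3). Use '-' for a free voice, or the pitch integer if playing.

Op 1: note_on(79): voice 0 is free -> assigned | voices=[79 - - -]
Op 2: note_on(78): voice 1 is free -> assigned | voices=[79 78 - -]
Op 3: note_on(77): voice 2 is free -> assigned | voices=[79 78 77 -]
Op 4: note_on(71): voice 3 is free -> assigned | voices=[79 78 77 71]
Op 5: note_on(81): all voices busy, STEAL voice 0 (pitch 79, oldest) -> assign | voices=[81 78 77 71]
Op 6: note_off(77): free voice 2 | voices=[81 78 - 71]
Op 7: note_on(70): voice 2 is free -> assigned | voices=[81 78 70 71]
Op 8: note_off(71): free voice 3 | voices=[81 78 70 -]
Op 9: note_off(70): free voice 2 | voices=[81 78 - -]
Op 10: note_off(81): free voice 0 | voices=[- 78 - -]

Answer: - 78 - -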